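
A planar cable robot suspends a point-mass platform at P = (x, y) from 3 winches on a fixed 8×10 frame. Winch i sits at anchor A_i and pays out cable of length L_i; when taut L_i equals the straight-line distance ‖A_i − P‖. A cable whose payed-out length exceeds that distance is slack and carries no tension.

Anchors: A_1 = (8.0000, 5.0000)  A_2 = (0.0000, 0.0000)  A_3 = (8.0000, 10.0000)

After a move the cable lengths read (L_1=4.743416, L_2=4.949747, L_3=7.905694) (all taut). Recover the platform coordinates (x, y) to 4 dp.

(3.5000, 3.5000)

expand ‖A_i−P‖²=L_i² and subtract eq 1 (k_i ≔ ‖A_i‖²−L_i²)
k_1 = 64.0000+25.0000−22.5000 = 66.5000
eq1−eq2 → [16.0000  10.0000]·P = 91.0000
eq1−eq3 → [0.0000  -10.0000]·P = -35.0000
2×2 solve → P = (3.5000, 3.5000)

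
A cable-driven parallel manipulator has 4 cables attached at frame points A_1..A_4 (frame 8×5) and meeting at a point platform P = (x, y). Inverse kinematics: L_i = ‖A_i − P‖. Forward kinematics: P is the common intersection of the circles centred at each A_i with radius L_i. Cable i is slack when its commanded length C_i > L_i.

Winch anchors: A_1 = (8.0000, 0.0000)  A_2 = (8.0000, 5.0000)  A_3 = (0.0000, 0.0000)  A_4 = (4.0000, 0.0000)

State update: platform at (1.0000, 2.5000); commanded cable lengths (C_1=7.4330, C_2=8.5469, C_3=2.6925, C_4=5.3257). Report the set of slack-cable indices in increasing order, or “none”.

2, 4

i=1: geometric 7.4330 vs commanded 7.4330 ⇒ taut
i=2: geometric 7.4330 vs commanded 8.5469 ⇒ slack
i=3: geometric 2.6926 vs commanded 2.6925 ⇒ taut
i=4: geometric 3.9051 vs commanded 5.3257 ⇒ slack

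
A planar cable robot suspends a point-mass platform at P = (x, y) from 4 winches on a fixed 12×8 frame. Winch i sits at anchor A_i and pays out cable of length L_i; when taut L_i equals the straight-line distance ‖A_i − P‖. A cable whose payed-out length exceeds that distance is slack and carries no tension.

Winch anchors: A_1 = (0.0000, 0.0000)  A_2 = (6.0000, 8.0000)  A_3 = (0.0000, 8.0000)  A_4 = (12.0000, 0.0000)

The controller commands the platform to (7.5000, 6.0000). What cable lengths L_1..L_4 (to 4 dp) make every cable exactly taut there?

L_1: Δ = A_1−P = (-7.5000, -6.0000) → ‖Δ‖ = √92.2500 = 9.6047
L_2: Δ = A_2−P = (-1.5000, 2.0000) → ‖Δ‖ = √6.2500 = 2.5000
L_3: Δ = A_3−P = (-7.5000, 2.0000) → ‖Δ‖ = √60.2500 = 7.7621
L_4: Δ = A_4−P = (4.5000, -6.0000) → ‖Δ‖ = √56.2500 = 7.5000

(9.6047, 2.5000, 7.7621, 7.5000)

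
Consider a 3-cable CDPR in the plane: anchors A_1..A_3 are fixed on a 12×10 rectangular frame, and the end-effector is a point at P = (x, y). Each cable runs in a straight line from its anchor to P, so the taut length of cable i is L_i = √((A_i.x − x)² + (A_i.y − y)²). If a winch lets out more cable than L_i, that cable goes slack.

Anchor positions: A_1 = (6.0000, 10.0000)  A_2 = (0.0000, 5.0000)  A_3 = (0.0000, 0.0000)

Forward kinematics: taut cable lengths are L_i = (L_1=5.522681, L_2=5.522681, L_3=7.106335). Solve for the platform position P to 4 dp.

(5.5000, 4.5000)

circle eqns → linear via eq_j − eq_1; set q_j = A_j·A_j − L_j²
q_1 = 36.0000+100.0000−30.5000 = 105.5000
12.0000·x + 10.0000·y = q_1−q_2 = 111.0000
12.0000·x + 20.0000·y = q_1−q_3 = 156.0000
solve first two rows → x=5.5000, y=4.5000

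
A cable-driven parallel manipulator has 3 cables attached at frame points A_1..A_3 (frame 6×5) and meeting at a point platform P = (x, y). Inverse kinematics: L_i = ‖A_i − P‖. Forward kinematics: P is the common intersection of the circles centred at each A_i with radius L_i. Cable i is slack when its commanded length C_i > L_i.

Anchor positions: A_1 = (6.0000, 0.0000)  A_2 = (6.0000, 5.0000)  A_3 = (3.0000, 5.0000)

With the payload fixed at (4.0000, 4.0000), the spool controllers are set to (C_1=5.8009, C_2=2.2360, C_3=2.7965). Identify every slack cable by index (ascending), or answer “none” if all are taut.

1, 3

cable 1: L_1 = ‖A_1−P‖ = 4.4721;  C_1 = 5.8009 → slack
cable 2: L_2 = ‖A_2−P‖ = 2.2361;  C_2 = 2.2360 → taut
cable 3: L_3 = ‖A_3−P‖ = 1.4142;  C_3 = 2.7965 → slack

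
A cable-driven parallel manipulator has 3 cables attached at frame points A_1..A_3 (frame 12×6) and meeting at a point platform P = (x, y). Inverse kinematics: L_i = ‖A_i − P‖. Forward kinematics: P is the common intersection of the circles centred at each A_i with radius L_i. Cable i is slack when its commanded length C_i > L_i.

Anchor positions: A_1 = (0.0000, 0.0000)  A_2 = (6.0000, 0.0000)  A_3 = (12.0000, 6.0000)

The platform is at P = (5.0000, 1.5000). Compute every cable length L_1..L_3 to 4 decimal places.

L_1: Δ = A_1−P = (-5.0000, -1.5000) → ‖Δ‖ = √27.2500 = 5.2202
L_2: Δ = A_2−P = (1.0000, -1.5000) → ‖Δ‖ = √3.2500 = 1.8028
L_3: Δ = A_3−P = (7.0000, 4.5000) → ‖Δ‖ = √69.2500 = 8.3217

(5.2202, 1.8028, 8.3217)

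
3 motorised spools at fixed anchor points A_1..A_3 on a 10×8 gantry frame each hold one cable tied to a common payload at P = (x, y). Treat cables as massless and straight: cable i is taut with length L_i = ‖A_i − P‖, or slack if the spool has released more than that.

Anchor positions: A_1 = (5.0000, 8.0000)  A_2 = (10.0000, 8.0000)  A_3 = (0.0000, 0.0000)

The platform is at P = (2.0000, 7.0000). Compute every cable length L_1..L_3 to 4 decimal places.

(3.1623, 8.0623, 7.2801)

L_1: Δ = A_1−P = (3.0000, 1.0000) → ‖Δ‖ = √10.0000 = 3.1623
L_2: Δ = A_2−P = (8.0000, 1.0000) → ‖Δ‖ = √65.0000 = 8.0623
L_3: Δ = A_3−P = (-2.0000, -7.0000) → ‖Δ‖ = √53.0000 = 7.2801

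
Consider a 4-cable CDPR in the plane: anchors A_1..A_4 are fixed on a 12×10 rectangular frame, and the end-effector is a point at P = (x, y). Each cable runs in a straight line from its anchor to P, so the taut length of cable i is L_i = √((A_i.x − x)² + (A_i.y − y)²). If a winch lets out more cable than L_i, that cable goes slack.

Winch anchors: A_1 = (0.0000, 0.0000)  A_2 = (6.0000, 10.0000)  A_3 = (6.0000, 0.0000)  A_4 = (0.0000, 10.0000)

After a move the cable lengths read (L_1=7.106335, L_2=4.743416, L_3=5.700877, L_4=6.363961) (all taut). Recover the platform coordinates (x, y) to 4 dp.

(4.5000, 5.5000)

expand ‖A_i−P‖²=L_i² and subtract eq 1 (c_i ≔ ‖A_i‖²−L_i²)
c_1 = 0.0000+0.0000−50.5000 = -50.5000
eq1−eq2 → [-12.0000  -20.0000]·P = -164.0000
eq1−eq3 → [-12.0000  0.0000]·P = -54.0000
eq1−eq4 → [0.0000  -20.0000]·P = -110.0000
2×2 solve → P = (4.5000, 5.5000)
check cable 4: ‖A_4−P‖² = 40.5000 ≈ L_4² = 40.5000 ✓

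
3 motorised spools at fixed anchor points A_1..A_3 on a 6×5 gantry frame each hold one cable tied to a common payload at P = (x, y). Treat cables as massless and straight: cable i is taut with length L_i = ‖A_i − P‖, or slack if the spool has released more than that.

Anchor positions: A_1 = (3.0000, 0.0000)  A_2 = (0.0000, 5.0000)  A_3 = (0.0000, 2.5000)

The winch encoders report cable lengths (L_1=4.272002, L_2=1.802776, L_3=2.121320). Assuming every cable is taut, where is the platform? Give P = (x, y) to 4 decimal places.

expand ‖A_i−P‖²=L_i² and subtract eq 1 (c_i ≔ ‖A_i‖²−L_i²)
c_1 = 9.0000+0.0000−18.2500 = -9.2500
eq1−eq2 → [6.0000  -10.0000]·P = -31.0000
eq1−eq3 → [6.0000  -5.0000]·P = -11.0000
2×2 solve → P = (1.5000, 4.0000)

(1.5000, 4.0000)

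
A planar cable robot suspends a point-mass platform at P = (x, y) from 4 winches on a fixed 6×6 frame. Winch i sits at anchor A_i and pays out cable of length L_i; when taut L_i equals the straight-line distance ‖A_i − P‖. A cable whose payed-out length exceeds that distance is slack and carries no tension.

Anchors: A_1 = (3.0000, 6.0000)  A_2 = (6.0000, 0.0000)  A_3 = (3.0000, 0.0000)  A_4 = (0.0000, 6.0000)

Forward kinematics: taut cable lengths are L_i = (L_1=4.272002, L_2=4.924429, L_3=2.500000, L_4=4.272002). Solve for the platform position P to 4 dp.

circle eqns → linear via eq_j − eq_1; set k_j = A_j·A_j − L_j²
k_1 = 9.0000+36.0000−18.2500 = 26.7500
-6.0000·x + 12.0000·y = k_1−k_2 = 15.0000
0.0000·x + 12.0000·y = k_1−k_3 = 24.0000
6.0000·x + 0.0000·y = k_1−k_4 = 9.0000
solve first two rows → x=1.5000, y=2.0000
check cable 4: ‖A_4−P‖² = 18.2500 ≈ L_4² = 18.2500 ✓

(1.5000, 2.0000)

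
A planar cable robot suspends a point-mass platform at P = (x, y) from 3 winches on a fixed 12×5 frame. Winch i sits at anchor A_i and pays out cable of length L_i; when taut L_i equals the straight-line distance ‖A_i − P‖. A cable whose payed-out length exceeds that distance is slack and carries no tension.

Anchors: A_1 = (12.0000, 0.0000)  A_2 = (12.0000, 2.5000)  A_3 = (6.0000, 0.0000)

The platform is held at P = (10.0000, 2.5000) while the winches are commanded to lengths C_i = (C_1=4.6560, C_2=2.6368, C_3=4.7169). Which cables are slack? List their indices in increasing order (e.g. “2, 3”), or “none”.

cable 1: √((2.0000)²+(-2.5000)²)=3.2016, C_1=4.6560: slack
cable 2: √((2.0000)²+(0.0000)²)=2.0000, C_2=2.6368: slack
cable 3: √((-4.0000)²+(-2.5000)²)=4.7170, C_3=4.7169: taut

1, 2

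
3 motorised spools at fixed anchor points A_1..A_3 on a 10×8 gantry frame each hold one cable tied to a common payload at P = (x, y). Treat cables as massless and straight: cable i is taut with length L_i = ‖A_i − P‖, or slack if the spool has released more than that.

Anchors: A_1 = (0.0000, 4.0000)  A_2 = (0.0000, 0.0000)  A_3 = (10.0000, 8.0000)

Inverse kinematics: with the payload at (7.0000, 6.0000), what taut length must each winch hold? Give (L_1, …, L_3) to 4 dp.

(7.2801, 9.2195, 3.6056)

L_1 = √((0.0000−7.0000)² + (4.0000−6.0000)²) = 7.2801
L_2 = √((0.0000−7.0000)² + (0.0000−6.0000)²) = 9.2195
L_3 = √((10.0000−7.0000)² + (8.0000−6.0000)²) = 3.6056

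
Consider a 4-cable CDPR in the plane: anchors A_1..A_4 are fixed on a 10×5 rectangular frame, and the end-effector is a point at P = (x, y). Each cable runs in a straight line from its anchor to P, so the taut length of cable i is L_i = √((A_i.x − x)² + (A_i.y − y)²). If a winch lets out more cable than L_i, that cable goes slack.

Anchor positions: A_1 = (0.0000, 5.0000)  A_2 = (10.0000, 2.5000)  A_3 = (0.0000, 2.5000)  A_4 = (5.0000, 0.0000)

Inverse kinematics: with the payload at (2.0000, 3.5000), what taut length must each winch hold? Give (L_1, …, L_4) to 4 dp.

(2.5000, 8.0623, 2.2361, 4.6098)

L_1 = √((0.0000−2.0000)² + (5.0000−3.5000)²) = 2.5000
L_2 = √((10.0000−2.0000)² + (2.5000−3.5000)²) = 8.0623
L_3 = √((0.0000−2.0000)² + (2.5000−3.5000)²) = 2.2361
L_4 = √((5.0000−2.0000)² + (0.0000−3.5000)²) = 4.6098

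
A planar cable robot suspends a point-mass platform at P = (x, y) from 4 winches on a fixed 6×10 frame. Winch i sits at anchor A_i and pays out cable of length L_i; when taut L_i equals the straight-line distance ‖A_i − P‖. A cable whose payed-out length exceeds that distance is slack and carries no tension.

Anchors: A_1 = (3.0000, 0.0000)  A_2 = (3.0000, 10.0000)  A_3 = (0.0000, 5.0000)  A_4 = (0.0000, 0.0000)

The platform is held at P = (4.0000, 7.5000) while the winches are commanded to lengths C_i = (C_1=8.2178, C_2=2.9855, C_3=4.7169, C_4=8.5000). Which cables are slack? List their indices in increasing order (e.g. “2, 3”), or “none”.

1, 2

i=1: geometric 7.5664 vs commanded 8.2178 ⇒ slack
i=2: geometric 2.6926 vs commanded 2.9855 ⇒ slack
i=3: geometric 4.7170 vs commanded 4.7169 ⇒ taut
i=4: geometric 8.5000 vs commanded 8.5000 ⇒ taut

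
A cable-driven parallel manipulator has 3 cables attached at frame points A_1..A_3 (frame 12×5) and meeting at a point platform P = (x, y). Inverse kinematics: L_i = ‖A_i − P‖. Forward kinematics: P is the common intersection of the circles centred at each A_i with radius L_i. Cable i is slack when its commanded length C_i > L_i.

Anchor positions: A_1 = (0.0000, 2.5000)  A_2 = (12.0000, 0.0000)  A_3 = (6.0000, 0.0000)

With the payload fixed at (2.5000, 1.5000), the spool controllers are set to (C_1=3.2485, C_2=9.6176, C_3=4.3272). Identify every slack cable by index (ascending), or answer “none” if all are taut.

1, 3

cable 1: L_1 = ‖A_1−P‖ = 2.6926;  C_1 = 3.2485 → slack
cable 2: L_2 = ‖A_2−P‖ = 9.6177;  C_2 = 9.6176 → taut
cable 3: L_3 = ‖A_3−P‖ = 3.8079;  C_3 = 4.3272 → slack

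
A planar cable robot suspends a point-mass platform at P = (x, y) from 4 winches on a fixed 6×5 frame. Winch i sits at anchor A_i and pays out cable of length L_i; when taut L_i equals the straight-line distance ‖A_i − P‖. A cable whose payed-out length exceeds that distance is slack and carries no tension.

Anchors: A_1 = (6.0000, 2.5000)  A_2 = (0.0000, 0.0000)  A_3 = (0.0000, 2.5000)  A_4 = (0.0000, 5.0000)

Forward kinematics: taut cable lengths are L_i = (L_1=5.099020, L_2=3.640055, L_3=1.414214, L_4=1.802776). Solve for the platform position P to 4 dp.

(1.0000, 3.5000)

circle eqns → linear via eq_j − eq_1; set k_j = A_j·A_j − L_j²
k_1 = 36.0000+6.2500−26.0000 = 16.2500
12.0000·x + 5.0000·y = k_1−k_2 = 29.5000
12.0000·x + 0.0000·y = k_1−k_3 = 12.0000
12.0000·x − 5.0000·y = k_1−k_4 = -5.5000
solve first two rows → x=1.0000, y=3.5000
check cable 4: ‖A_4−P‖² = 3.2500 ≈ L_4² = 3.2500 ✓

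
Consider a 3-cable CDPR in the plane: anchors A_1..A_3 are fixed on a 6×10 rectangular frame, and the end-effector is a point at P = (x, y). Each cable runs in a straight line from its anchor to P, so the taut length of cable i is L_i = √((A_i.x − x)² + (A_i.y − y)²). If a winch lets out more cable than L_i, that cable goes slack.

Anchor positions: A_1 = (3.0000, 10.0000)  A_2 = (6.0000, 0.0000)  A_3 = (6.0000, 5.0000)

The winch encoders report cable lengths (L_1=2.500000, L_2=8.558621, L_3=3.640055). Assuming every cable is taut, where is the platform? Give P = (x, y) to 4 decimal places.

expand ‖A_i−P‖²=L_i² and subtract eq 1 (q_i ≔ ‖A_i‖²−L_i²)
q_1 = 9.0000+100.0000−6.2500 = 102.7500
eq1−eq2 → [-6.0000  20.0000]·P = 140.0000
eq1−eq3 → [-6.0000  10.0000]·P = 55.0000
2×2 solve → P = (5.0000, 8.5000)

(5.0000, 8.5000)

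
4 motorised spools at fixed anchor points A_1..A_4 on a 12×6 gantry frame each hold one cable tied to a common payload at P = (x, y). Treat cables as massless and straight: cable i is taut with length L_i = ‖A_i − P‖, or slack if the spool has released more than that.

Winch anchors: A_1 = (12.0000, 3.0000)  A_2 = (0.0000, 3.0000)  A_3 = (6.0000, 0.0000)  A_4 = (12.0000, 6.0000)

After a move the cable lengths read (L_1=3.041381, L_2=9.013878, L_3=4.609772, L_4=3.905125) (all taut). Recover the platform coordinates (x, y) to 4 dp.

each cable: (A_i−P)·(A_i−P) = L_i²; let q_i = ‖A_i‖²−L_i²
q_1 = 144.0000+9.0000−9.2500 = 143.7500
row 1: 24.0000x + 0.0000y = 216.0000  (q_2=-72.2500)
row 2: 12.0000x + 6.0000y = 129.0000  (q_3=14.7500)
row 3: 0.0000x − 6.0000y = -21.0000  (q_4=164.7500)
Cramer on rows 1–2 → x = 9.0000, y = 3.5000
check cable 4: ‖A_4−P‖² = 15.2500 ≈ L_4² = 15.2500 ✓

(9.0000, 3.5000)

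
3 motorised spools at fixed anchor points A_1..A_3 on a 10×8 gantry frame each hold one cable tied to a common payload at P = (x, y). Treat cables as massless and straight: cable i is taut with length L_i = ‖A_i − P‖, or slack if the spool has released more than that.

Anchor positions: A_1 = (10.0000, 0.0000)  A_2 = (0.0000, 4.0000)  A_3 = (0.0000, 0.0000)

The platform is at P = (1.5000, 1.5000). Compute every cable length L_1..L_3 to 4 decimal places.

(8.6313, 2.9155, 2.1213)

cable 1: Δx=8.5000, Δy=-1.5000; L_1 = √(Δx²+Δy²) = 8.6313
cable 2: Δx=-1.5000, Δy=2.5000; L_2 = √(Δx²+Δy²) = 2.9155
cable 3: Δx=-1.5000, Δy=-1.5000; L_3 = √(Δx²+Δy²) = 2.1213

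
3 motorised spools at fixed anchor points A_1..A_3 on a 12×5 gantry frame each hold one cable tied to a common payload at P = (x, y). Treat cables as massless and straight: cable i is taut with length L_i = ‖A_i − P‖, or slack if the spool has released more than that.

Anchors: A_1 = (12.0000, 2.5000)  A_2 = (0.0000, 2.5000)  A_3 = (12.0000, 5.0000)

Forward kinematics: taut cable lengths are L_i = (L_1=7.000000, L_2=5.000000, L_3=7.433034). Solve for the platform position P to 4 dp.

expand ‖A_i−P‖²=L_i² and subtract eq 1 (k_i ≔ ‖A_i‖²−L_i²)
k_1 = 144.0000+6.2500−49.0000 = 101.2500
eq1−eq2 → [24.0000  0.0000]·P = 120.0000
eq1−eq3 → [0.0000  -5.0000]·P = -12.5000
2×2 solve → P = (5.0000, 2.5000)

(5.0000, 2.5000)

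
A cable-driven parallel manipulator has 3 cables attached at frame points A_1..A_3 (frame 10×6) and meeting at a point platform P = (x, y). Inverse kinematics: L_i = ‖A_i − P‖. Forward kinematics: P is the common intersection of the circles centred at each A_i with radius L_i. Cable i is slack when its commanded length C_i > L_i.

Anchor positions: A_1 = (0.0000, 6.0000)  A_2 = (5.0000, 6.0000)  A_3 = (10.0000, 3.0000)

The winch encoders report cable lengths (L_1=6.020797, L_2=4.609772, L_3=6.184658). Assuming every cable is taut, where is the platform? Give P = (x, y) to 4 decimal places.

circle eqns → linear via eq_j − eq_1; set k_j = A_j·A_j − L_j²
k_1 = 0.0000+36.0000−36.2500 = -0.2500
-10.0000·x + 0.0000·y = k_1−k_2 = -40.0000
-20.0000·x + 6.0000·y = k_1−k_3 = -71.0000
solve first two rows → x=4.0000, y=1.5000

(4.0000, 1.5000)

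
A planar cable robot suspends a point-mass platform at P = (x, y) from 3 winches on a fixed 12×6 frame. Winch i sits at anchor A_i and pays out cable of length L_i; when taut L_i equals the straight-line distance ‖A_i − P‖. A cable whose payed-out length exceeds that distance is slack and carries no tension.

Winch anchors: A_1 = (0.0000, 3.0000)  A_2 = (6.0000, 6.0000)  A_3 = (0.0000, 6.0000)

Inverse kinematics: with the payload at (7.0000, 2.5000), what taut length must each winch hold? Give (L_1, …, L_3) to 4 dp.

(7.0178, 3.6401, 7.8262)

L_1 = √((0.0000−7.0000)² + (3.0000−2.5000)²) = 7.0178
L_2 = √((6.0000−7.0000)² + (6.0000−2.5000)²) = 3.6401
L_3 = √((0.0000−7.0000)² + (6.0000−2.5000)²) = 7.8262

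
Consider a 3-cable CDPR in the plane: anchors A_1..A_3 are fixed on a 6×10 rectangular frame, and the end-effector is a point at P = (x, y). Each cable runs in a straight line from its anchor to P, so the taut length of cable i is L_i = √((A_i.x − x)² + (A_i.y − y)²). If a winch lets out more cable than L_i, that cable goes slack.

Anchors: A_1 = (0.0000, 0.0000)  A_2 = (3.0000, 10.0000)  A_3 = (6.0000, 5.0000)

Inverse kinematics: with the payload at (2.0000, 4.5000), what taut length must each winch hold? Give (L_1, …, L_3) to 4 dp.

(4.9244, 5.5902, 4.0311)

L_1: Δ = A_1−P = (-2.0000, -4.5000) → ‖Δ‖ = √24.2500 = 4.9244
L_2: Δ = A_2−P = (1.0000, 5.5000) → ‖Δ‖ = √31.2500 = 5.5902
L_3: Δ = A_3−P = (4.0000, 0.5000) → ‖Δ‖ = √16.2500 = 4.0311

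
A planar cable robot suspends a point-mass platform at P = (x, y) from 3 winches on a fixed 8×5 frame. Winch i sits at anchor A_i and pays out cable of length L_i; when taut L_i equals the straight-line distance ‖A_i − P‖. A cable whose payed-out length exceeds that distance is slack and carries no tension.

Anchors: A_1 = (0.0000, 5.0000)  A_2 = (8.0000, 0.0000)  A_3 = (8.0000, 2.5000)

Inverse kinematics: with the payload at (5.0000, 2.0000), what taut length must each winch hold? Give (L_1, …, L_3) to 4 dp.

cable 1: Δx=-5.0000, Δy=3.0000; L_1 = √(Δx²+Δy²) = 5.8310
cable 2: Δx=3.0000, Δy=-2.0000; L_2 = √(Δx²+Δy²) = 3.6056
cable 3: Δx=3.0000, Δy=0.5000; L_3 = √(Δx²+Δy²) = 3.0414

(5.8310, 3.6056, 3.0414)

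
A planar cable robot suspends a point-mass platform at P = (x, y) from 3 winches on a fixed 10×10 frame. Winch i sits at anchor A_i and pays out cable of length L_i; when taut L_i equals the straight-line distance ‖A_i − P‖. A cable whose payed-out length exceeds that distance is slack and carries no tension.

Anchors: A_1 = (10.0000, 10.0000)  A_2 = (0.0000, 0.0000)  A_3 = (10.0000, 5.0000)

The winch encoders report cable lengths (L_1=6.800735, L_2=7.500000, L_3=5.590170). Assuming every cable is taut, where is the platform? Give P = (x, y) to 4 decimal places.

each cable: (A_i−P)·(A_i−P) = L_i²; let q_i = ‖A_i‖²−L_i²
q_1 = 100.0000+100.0000−46.2500 = 153.7500
row 1: 20.0000x + 20.0000y = 210.0000  (q_2=-56.2500)
row 2: 0.0000x + 10.0000y = 60.0000  (q_3=93.7500)
Cramer on rows 1–2 → x = 4.5000, y = 6.0000

(4.5000, 6.0000)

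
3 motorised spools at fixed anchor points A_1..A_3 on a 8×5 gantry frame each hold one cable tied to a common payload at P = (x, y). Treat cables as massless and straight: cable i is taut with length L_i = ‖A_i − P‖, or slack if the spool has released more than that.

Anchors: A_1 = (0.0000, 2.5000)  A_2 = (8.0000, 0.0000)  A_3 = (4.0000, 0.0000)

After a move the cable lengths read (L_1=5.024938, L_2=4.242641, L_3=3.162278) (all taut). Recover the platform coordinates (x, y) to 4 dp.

circle eqns → linear via eq_j − eq_1; set q_j = A_j·A_j − L_j²
q_1 = 0.0000+6.2500−25.2500 = -19.0000
-16.0000·x + 5.0000·y = q_1−q_2 = -65.0000
-8.0000·x + 5.0000·y = q_1−q_3 = -25.0000
solve first two rows → x=5.0000, y=3.0000

(5.0000, 3.0000)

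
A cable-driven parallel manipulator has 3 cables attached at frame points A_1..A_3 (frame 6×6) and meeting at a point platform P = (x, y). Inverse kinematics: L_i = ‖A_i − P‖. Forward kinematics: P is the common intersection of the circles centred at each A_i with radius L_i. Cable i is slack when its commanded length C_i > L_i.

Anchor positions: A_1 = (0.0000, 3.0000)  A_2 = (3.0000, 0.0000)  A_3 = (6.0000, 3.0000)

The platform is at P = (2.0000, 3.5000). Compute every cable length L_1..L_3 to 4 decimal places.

(2.0616, 3.6401, 4.0311)

cable 1: Δx=-2.0000, Δy=-0.5000; L_1 = √(Δx²+Δy²) = 2.0616
cable 2: Δx=1.0000, Δy=-3.5000; L_2 = √(Δx²+Δy²) = 3.6401
cable 3: Δx=4.0000, Δy=-0.5000; L_3 = √(Δx²+Δy²) = 4.0311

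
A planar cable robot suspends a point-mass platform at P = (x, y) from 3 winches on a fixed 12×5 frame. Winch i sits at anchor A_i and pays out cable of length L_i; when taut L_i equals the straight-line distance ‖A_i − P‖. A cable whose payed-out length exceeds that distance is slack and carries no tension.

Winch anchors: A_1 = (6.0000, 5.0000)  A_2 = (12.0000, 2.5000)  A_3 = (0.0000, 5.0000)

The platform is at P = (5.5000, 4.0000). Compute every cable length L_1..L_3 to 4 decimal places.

(1.1180, 6.6708, 5.5902)

cable 1: Δx=0.5000, Δy=1.0000; L_1 = √(Δx²+Δy²) = 1.1180
cable 2: Δx=6.5000, Δy=-1.5000; L_2 = √(Δx²+Δy²) = 6.6708
cable 3: Δx=-5.5000, Δy=1.0000; L_3 = √(Δx²+Δy²) = 5.5902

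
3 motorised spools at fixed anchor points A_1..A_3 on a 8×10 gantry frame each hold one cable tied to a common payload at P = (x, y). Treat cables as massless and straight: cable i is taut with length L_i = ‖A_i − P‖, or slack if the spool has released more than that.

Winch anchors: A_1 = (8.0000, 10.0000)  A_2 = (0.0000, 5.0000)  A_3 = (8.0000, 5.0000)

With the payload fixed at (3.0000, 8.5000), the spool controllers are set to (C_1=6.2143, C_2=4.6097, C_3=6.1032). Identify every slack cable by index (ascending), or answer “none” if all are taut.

cable 1: √((5.0000)²+(1.5000)²)=5.2202, C_1=6.2143: slack
cable 2: √((-3.0000)²+(-3.5000)²)=4.6098, C_2=4.6097: taut
cable 3: √((5.0000)²+(-3.5000)²)=6.1033, C_3=6.1032: taut

1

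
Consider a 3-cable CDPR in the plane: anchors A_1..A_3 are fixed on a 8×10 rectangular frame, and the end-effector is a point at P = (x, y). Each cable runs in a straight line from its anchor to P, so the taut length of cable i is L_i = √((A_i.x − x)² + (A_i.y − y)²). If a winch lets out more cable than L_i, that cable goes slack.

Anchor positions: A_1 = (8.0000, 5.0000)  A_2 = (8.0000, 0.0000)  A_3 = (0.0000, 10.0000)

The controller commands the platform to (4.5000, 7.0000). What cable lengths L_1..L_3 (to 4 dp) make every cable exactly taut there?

L_1: Δ = A_1−P = (3.5000, -2.0000) → ‖Δ‖ = √16.2500 = 4.0311
L_2: Δ = A_2−P = (3.5000, -7.0000) → ‖Δ‖ = √61.2500 = 7.8262
L_3: Δ = A_3−P = (-4.5000, 3.0000) → ‖Δ‖ = √29.2500 = 5.4083

(4.0311, 7.8262, 5.4083)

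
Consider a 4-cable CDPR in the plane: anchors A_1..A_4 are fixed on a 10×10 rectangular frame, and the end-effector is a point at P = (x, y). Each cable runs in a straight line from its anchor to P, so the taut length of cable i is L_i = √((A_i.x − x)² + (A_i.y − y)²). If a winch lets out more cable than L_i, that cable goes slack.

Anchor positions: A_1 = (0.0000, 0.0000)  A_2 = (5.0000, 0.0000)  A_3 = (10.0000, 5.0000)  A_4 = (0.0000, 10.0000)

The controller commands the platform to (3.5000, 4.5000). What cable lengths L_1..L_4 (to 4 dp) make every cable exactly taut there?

cable 1: Δx=-3.5000, Δy=-4.5000; L_1 = √(Δx²+Δy²) = 5.7009
cable 2: Δx=1.5000, Δy=-4.5000; L_2 = √(Δx²+Δy²) = 4.7434
cable 3: Δx=6.5000, Δy=0.5000; L_3 = √(Δx²+Δy²) = 6.5192
cable 4: Δx=-3.5000, Δy=5.5000; L_4 = √(Δx²+Δy²) = 6.5192

(5.7009, 4.7434, 6.5192, 6.5192)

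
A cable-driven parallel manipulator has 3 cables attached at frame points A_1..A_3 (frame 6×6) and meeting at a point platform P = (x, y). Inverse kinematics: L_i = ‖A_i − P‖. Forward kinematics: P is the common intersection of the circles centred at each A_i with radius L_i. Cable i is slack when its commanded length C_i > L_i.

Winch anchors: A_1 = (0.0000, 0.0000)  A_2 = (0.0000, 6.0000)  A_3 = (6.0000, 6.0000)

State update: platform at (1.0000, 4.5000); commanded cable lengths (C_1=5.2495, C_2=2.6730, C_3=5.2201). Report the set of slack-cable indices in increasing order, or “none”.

cable 1: √((-1.0000)²+(-4.5000)²)=4.6098, C_1=5.2495: slack
cable 2: √((-1.0000)²+(1.5000)²)=1.8028, C_2=2.6730: slack
cable 3: √((5.0000)²+(1.5000)²)=5.2202, C_3=5.2201: taut

1, 2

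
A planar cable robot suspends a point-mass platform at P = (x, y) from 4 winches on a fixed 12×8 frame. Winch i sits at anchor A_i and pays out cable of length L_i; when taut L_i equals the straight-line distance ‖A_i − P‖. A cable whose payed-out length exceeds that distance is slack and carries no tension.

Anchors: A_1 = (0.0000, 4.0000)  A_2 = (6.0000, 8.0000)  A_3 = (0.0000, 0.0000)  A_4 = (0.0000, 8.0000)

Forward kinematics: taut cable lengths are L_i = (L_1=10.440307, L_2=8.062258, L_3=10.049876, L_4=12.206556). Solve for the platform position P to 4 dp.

(10.0000, 1.0000)

circle eqns → linear via eq_j − eq_1; set q_j = A_j·A_j − L_j²
q_1 = 0.0000+16.0000−109.0000 = -93.0000
-12.0000·x − 8.0000·y = q_1−q_2 = -128.0000
0.0000·x + 8.0000·y = q_1−q_3 = 8.0000
0.0000·x − 8.0000·y = q_1−q_4 = -8.0000
solve first two rows → x=10.0000, y=1.0000
check cable 4: ‖A_4−P‖² = 149.0000 ≈ L_4² = 149.0000 ✓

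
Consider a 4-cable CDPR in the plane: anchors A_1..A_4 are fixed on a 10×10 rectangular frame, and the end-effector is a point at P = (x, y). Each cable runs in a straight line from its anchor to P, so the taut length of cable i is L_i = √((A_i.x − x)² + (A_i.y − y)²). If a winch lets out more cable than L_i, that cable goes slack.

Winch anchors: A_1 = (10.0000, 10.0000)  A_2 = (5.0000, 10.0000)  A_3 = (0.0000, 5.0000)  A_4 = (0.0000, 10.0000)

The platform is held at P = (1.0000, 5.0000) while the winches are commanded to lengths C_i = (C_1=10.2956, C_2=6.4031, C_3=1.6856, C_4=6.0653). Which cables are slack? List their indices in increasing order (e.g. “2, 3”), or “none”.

3, 4

cable 1: L_1 = ‖A_1−P‖ = 10.2956;  C_1 = 10.2956 → taut
cable 2: L_2 = ‖A_2−P‖ = 6.4031;  C_2 = 6.4031 → taut
cable 3: L_3 = ‖A_3−P‖ = 1.0000;  C_3 = 1.6856 → slack
cable 4: L_4 = ‖A_4−P‖ = 5.0990;  C_4 = 6.0653 → slack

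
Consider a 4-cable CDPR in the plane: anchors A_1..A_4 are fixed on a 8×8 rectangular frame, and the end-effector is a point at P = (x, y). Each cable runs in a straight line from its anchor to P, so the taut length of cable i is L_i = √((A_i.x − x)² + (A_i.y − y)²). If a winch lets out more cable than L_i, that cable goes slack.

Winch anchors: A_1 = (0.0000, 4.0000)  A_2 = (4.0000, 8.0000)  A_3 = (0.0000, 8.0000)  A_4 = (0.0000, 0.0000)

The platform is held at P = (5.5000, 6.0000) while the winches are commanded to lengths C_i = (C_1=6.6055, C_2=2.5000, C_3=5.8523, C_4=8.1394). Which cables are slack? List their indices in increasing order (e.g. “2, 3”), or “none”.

1

cable 1: L_1 = ‖A_1−P‖ = 5.8523;  C_1 = 6.6055 → slack
cable 2: L_2 = ‖A_2−P‖ = 2.5000;  C_2 = 2.5000 → taut
cable 3: L_3 = ‖A_3−P‖ = 5.8523;  C_3 = 5.8523 → taut
cable 4: L_4 = ‖A_4−P‖ = 8.1394;  C_4 = 8.1394 → taut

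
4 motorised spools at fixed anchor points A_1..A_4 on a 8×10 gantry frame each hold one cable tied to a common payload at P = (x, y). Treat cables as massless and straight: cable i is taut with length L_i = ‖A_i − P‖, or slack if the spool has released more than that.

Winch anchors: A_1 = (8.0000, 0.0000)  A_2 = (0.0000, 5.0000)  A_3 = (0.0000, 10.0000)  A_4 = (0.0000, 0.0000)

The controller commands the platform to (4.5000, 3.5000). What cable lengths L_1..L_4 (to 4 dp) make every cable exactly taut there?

L_1 = √((8.0000−4.5000)² + (0.0000−3.5000)²) = 4.9497
L_2 = √((0.0000−4.5000)² + (5.0000−3.5000)²) = 4.7434
L_3 = √((0.0000−4.5000)² + (10.0000−3.5000)²) = 7.9057
L_4 = √((0.0000−4.5000)² + (0.0000−3.5000)²) = 5.7009

(4.9497, 4.7434, 7.9057, 5.7009)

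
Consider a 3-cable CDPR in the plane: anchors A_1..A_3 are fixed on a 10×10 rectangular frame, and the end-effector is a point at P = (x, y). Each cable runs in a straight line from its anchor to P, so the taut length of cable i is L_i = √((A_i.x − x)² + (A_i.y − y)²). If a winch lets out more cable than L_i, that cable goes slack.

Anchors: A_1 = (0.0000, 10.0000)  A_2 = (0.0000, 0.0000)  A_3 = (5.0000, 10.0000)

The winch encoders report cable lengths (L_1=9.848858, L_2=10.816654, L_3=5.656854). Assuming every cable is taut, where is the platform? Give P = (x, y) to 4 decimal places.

circle eqns → linear via eq_j − eq_1; set c_j = A_j·A_j − L_j²
c_1 = 0.0000+100.0000−97.0000 = 3.0000
0.0000·x + 20.0000·y = c_1−c_2 = 120.0000
-10.0000·x + 0.0000·y = c_1−c_3 = -90.0000
solve first two rows → x=9.0000, y=6.0000

(9.0000, 6.0000)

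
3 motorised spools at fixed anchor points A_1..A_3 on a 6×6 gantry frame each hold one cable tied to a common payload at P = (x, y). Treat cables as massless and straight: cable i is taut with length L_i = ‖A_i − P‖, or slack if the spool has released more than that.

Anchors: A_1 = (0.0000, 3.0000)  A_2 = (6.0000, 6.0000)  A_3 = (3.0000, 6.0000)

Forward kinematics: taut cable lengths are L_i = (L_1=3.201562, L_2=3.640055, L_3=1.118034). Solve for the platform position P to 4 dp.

circle eqns → linear via eq_j − eq_1; set q_j = A_j·A_j − L_j²
q_1 = 0.0000+9.0000−10.2500 = -1.2500
-12.0000·x − 6.0000·y = q_1−q_2 = -60.0000
-6.0000·x − 6.0000·y = q_1−q_3 = -45.0000
solve first two rows → x=2.5000, y=5.0000

(2.5000, 5.0000)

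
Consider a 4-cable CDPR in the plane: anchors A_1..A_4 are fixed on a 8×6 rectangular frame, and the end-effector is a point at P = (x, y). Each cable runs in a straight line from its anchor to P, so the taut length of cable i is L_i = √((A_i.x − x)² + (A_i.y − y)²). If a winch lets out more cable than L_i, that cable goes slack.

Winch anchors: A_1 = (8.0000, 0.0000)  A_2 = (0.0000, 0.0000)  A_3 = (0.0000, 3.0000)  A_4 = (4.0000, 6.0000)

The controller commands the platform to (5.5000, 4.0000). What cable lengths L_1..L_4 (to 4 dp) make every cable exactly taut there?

(4.7170, 6.8007, 5.5902, 2.5000)

L_1: Δ = A_1−P = (2.5000, -4.0000) → ‖Δ‖ = √22.2500 = 4.7170
L_2: Δ = A_2−P = (-5.5000, -4.0000) → ‖Δ‖ = √46.2500 = 6.8007
L_3: Δ = A_3−P = (-5.5000, -1.0000) → ‖Δ‖ = √31.2500 = 5.5902
L_4: Δ = A_4−P = (-1.5000, 2.0000) → ‖Δ‖ = √6.2500 = 2.5000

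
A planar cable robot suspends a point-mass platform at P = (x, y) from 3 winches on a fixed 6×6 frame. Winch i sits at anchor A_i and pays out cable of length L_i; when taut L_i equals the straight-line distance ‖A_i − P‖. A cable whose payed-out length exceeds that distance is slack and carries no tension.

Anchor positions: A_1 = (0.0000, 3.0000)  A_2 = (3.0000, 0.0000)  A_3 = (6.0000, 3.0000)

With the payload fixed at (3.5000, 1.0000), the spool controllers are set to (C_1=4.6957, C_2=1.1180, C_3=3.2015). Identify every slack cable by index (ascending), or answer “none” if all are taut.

cable 1: L_1 = ‖A_1−P‖ = 4.0311;  C_1 = 4.6957 → slack
cable 2: L_2 = ‖A_2−P‖ = 1.1180;  C_2 = 1.1180 → taut
cable 3: L_3 = ‖A_3−P‖ = 3.2016;  C_3 = 3.2015 → taut

1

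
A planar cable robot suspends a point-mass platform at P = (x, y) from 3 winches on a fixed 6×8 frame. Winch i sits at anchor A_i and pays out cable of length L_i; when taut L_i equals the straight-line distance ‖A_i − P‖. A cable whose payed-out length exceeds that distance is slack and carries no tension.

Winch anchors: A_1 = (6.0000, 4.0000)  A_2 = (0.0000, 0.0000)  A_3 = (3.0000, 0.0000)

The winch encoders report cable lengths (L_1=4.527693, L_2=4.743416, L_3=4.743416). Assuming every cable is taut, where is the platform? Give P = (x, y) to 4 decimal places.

(1.5000, 4.5000)

expand ‖A_i−P‖²=L_i² and subtract eq 1 (k_i ≔ ‖A_i‖²−L_i²)
k_1 = 36.0000+16.0000−20.5000 = 31.5000
eq1−eq2 → [12.0000  8.0000]·P = 54.0000
eq1−eq3 → [6.0000  8.0000]·P = 45.0000
2×2 solve → P = (1.5000, 4.5000)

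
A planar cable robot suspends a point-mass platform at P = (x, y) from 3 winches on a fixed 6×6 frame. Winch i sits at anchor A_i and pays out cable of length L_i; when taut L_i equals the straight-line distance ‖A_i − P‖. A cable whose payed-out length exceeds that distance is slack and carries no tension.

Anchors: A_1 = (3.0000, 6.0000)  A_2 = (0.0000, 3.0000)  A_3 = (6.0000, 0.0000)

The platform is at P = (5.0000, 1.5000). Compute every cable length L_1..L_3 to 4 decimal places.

(4.9244, 5.2202, 1.8028)

L_1 = √((3.0000−5.0000)² + (6.0000−1.5000)²) = 4.9244
L_2 = √((0.0000−5.0000)² + (3.0000−1.5000)²) = 5.2202
L_3 = √((6.0000−5.0000)² + (0.0000−1.5000)²) = 1.8028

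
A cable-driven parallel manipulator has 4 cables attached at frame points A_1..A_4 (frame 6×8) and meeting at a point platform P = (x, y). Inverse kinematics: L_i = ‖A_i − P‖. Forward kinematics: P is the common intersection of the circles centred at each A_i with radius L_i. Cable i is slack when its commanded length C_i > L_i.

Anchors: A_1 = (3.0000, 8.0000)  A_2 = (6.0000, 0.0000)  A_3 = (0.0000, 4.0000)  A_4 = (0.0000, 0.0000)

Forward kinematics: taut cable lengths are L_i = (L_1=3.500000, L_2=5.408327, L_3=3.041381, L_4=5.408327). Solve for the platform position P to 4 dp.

(3.0000, 4.5000)

expand ‖A_i−P‖²=L_i² and subtract eq 1 (k_i ≔ ‖A_i‖²−L_i²)
k_1 = 9.0000+64.0000−12.2500 = 60.7500
eq1−eq2 → [-6.0000  16.0000]·P = 54.0000
eq1−eq3 → [6.0000  8.0000]·P = 54.0000
eq1−eq4 → [6.0000  16.0000]·P = 90.0000
2×2 solve → P = (3.0000, 4.5000)
check cable 4: ‖A_4−P‖² = 29.2500 ≈ L_4² = 29.2500 ✓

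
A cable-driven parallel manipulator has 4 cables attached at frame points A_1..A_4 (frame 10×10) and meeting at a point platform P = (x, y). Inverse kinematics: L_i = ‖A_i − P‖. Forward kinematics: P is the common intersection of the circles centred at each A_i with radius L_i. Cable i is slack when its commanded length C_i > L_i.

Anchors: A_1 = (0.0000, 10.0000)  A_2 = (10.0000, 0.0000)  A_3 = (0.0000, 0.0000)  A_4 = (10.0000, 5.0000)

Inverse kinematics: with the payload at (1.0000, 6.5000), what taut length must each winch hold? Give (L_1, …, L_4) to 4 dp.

(3.6401, 11.1018, 6.5765, 9.1241)

cable 1: Δx=-1.0000, Δy=3.5000; L_1 = √(Δx²+Δy²) = 3.6401
cable 2: Δx=9.0000, Δy=-6.5000; L_2 = √(Δx²+Δy²) = 11.1018
cable 3: Δx=-1.0000, Δy=-6.5000; L_3 = √(Δx²+Δy²) = 6.5765
cable 4: Δx=9.0000, Δy=-1.5000; L_4 = √(Δx²+Δy²) = 9.1241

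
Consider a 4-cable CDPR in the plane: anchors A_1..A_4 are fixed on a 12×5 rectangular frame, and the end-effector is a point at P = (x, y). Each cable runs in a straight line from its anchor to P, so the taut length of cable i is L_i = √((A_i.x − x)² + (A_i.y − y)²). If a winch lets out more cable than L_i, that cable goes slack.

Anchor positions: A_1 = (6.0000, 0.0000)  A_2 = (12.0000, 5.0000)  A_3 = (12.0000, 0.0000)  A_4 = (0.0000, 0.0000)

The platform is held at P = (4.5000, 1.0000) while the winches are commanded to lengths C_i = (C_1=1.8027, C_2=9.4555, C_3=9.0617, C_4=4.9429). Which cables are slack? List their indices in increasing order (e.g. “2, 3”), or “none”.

cable 1: L_1 = ‖A_1−P‖ = 1.8028;  C_1 = 1.8027 → taut
cable 2: L_2 = ‖A_2−P‖ = 8.5000;  C_2 = 9.4555 → slack
cable 3: L_3 = ‖A_3−P‖ = 7.5664;  C_3 = 9.0617 → slack
cable 4: L_4 = ‖A_4−P‖ = 4.6098;  C_4 = 4.9429 → slack

2, 3, 4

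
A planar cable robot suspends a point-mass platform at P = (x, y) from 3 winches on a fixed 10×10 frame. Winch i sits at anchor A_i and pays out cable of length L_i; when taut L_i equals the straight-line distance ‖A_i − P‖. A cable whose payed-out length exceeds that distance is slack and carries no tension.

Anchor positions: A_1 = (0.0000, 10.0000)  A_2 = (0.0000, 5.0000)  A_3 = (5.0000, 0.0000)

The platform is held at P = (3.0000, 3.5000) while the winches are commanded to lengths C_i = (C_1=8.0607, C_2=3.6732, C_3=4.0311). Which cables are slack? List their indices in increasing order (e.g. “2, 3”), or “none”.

1, 2

cable 1: L_1 = ‖A_1−P‖ = 7.1589;  C_1 = 8.0607 → slack
cable 2: L_2 = ‖A_2−P‖ = 3.3541;  C_2 = 3.6732 → slack
cable 3: L_3 = ‖A_3−P‖ = 4.0311;  C_3 = 4.0311 → taut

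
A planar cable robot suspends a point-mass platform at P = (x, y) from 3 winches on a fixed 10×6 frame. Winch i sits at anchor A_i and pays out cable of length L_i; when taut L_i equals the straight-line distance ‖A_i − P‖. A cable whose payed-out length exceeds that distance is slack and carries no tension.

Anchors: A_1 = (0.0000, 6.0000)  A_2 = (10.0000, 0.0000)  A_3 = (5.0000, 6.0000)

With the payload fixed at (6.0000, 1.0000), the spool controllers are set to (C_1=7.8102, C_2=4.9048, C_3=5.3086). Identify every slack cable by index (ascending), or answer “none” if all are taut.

2, 3

cable 1: L_1 = ‖A_1−P‖ = 7.8102;  C_1 = 7.8102 → taut
cable 2: L_2 = ‖A_2−P‖ = 4.1231;  C_2 = 4.9048 → slack
cable 3: L_3 = ‖A_3−P‖ = 5.0990;  C_3 = 5.3086 → slack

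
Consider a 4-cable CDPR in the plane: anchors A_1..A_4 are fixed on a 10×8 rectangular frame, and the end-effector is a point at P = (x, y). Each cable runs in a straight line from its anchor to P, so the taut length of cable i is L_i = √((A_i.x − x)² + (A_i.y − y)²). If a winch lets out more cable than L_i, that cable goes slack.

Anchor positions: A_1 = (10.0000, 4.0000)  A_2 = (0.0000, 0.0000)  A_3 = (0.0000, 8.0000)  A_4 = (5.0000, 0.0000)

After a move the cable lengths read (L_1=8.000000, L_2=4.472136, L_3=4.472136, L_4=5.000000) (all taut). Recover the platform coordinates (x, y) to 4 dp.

(2.0000, 4.0000)

circle eqns → linear via eq_j − eq_1; set q_j = A_j·A_j − L_j²
q_1 = 100.0000+16.0000−64.0000 = 52.0000
20.0000·x + 8.0000·y = q_1−q_2 = 72.0000
20.0000·x − 8.0000·y = q_1−q_3 = 8.0000
10.0000·x + 8.0000·y = q_1−q_4 = 52.0000
solve first two rows → x=2.0000, y=4.0000
check cable 4: ‖A_4−P‖² = 25.0000 ≈ L_4² = 25.0000 ✓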